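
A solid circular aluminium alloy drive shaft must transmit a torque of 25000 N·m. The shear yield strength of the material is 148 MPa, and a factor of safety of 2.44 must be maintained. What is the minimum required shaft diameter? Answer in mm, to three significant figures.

Allowable shear stress τ_allow = 148/2.44 = 60.66 MPa.
For a solid shaft τ = 16T/(πd³), so d³ = 16T/(π τ_allow) = 16×2.5000×10^7/(π×60.66) = 2.099×10^6 mm³.
d = (2.099×10^6)^(1/3) = 128.0 mm.

d = 128 mm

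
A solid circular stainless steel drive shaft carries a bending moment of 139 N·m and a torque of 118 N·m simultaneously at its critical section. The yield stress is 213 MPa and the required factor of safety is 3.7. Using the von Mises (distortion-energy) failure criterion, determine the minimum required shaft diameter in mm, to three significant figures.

d = 31.3 mm

σ_allow = σ_y/n = 213/3.7 = 57.57 MPa.
For a solid shaft σ_b = 32M/(πd³) and τ = 16T/(πd³), so the von Mises stress is σ' = (16/πd³)·√(4M²+3T²).
√(4M²+3T²) = √(4×(139000)² + 3×(118000)²) = 345000 N·mm.
d³ = 16×345000/(π×57.57) = 30530 mm³.
d = 31.25 mm.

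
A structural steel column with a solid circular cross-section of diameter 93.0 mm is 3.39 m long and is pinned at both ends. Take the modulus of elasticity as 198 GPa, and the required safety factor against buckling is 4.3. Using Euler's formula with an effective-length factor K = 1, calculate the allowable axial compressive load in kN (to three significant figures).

I = πd⁴/64 = π×93.0⁴/64 = 3.672×10^6 mm⁴.
Effective length L_e = KL = 1×3.39 m = 3390 mm.
Euler critical load P_cr = π²EI/L_e² = π²×198000×3.672×10^6/3390² = 624400 N.
P_allow = P_cr/n = 624400/4.3 = 145200 N.

P_allow = 145 kN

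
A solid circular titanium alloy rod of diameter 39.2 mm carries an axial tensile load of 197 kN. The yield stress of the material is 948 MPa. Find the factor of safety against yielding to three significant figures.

A = πd²/4 = 1207 mm².
σ = F/A = 197000/1207 = 163.2 MPa.
n = 948/163.2 = 5.808.

n = 5.81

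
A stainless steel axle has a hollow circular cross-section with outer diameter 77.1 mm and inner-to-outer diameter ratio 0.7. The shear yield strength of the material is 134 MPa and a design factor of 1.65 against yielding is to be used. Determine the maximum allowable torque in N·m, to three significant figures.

T_allow = 5550 N·m

τ_allow = 134/1.65 = 81.21 MPa.
For a hollow shaft T_allow = τ_allow·πd_o³(1−k⁴)/16 with 1−k⁴ = 0.7599, so πd_o³(1−k⁴)/16 = 68380 mm³.
T_allow = 81.21×68380 = 5.554×10^6 N·mm = 5554 N·m.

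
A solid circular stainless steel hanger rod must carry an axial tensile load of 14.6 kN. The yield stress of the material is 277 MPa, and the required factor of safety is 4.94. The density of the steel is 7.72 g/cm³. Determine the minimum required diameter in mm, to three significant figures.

Allowable stress σ_allow = 277/4.94 = 56.07 MPa.
Required area A = F/σ_allow = 14600/56.07 = 260.4 mm².
A = πd²/4 → d = √(4A/π) = 18.21 mm.

d = 18.2 mm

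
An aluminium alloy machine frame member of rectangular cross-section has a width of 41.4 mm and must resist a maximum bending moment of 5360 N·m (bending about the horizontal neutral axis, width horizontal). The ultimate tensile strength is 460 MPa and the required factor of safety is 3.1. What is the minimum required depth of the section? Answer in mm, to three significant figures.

σ_allow = 460/3.1 = 148.4 MPa.
For a rectangular section σ = 6M/(bh²), so h² = 6M/(b σ_allow) = 6×5360000/(41.4×148.4) = 5235 mm².
h = 72.35 mm.

h = 72.4 mm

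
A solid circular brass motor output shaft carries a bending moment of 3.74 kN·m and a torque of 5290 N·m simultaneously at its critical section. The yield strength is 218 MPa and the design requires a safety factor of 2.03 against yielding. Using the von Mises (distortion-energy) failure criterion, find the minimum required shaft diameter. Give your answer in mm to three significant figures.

σ_allow = σ_y/n = 218/2.03 = 107.4 MPa.
For a solid shaft σ_b = 32M/(πd³) and τ = 16T/(πd³), so the von Mises stress is σ' = (16/πd³)·√(4M²+3T²).
√(4M²+3T²) = √(4×(3.740×10^6)² + 3×(5.290×10^6)²) = 1.183×10^7 N·mm.
d³ = 16×1.183×10^7/(π×107.4) = 560900 mm³.
d = 82.47 mm.

d = 82.5 mm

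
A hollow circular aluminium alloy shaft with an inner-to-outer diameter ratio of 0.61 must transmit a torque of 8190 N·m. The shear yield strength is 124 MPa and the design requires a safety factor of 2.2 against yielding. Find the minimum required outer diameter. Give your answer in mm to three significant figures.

τ_allow = 124/2.2 = 56.36 MPa.
For a hollow shaft τ = 16T/[πd_o³(1−k⁴)] with k = 0.61, so 1−k⁴ = 0.8615.
d_o³ = 16T/[π τ_allow (1−k⁴)] = 16×8190000/(π×56.36×0.8615) = 859000 mm³.
d_o = 95.06 mm.

d_o = 95.1 mm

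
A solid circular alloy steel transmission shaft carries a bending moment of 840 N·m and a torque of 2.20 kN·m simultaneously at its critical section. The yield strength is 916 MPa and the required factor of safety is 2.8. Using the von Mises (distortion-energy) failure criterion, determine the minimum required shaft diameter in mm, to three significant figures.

σ_allow = σ_y/n = 916/2.8 = 327.1 MPa.
For a solid shaft σ_b = 32M/(πd³) and τ = 16T/(πd³), so the von Mises stress is σ' = (16/πd³)·√(4M²+3T²).
√(4M²+3T²) = √(4×(840000)² + 3×(2.200×10^6)²) = 4.164×10^6 N·mm.
d³ = 16×4.164×10^6/(π×327.1) = 64830 mm³.
d = 40.17 mm.

d = 40.2 mm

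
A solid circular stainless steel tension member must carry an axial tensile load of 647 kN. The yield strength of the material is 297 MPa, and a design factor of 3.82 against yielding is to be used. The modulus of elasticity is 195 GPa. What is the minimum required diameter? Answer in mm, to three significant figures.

Allowable stress σ_allow = 297/3.82 = 77.75 MPa.
Required area A = F/σ_allow = 647000/77.75 = 8322 mm².
A = πd²/4 → d = √(4A/π) = 102.9 mm.

d = 103 mm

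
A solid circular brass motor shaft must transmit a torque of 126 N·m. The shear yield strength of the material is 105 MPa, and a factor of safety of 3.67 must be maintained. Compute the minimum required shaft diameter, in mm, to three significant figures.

d = 28.2 mm

Allowable shear stress τ_allow = 105/3.67 = 28.61 MPa.
For a solid shaft τ = 16T/(πd³), so d³ = 16T/(π τ_allow) = 16×126000/(π×28.61) = 22430 mm³.
d = (22430)^(1/3) = 28.20 mm.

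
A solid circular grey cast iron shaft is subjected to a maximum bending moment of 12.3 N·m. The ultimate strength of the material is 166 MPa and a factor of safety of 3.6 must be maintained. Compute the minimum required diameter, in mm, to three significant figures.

σ_allow = 166/3.6 = 46.11 MPa.
For a solid circular section σ = 32M/(πd³), so d³ = 32M/(π σ_allow) = 32×12300/(π×46.11) = 2717 mm³.
d = 13.95 mm.

d = 14.0 mm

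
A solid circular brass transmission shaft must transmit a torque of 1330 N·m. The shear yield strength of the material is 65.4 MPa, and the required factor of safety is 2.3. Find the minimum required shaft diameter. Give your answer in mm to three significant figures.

d = 62.0 mm

Allowable shear stress τ_allow = 65.4/2.3 = 28.43 MPa.
For a solid shaft τ = 16T/(πd³), so d³ = 16T/(π τ_allow) = 16×1330000/(π×28.43) = 238200 mm³.
d = (238200)^(1/3) = 61.99 mm.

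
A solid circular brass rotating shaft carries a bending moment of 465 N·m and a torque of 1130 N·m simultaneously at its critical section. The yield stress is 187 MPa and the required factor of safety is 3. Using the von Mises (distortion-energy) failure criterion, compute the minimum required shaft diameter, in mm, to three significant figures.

σ_allow = σ_y/n = 187/3 = 62.33 MPa.
For a solid shaft σ_b = 32M/(πd³) and τ = 16T/(πd³), so the von Mises stress is σ' = (16/πd³)·√(4M²+3T²).
√(4M²+3T²) = √(4×(465000)² + 3×(1.130×10^6)²) = 2.167×10^6 N·mm.
d³ = 16×2.167×10^6/(π×62.33) = 177000 mm³.
d = 56.15 mm.

d = 56.2 mm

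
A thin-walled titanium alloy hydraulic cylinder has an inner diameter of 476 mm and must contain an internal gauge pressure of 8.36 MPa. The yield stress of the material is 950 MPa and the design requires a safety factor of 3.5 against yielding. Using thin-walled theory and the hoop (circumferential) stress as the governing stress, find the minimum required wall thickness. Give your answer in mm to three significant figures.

t = 7.33 mm

σ_allow = 950/3.5 = 271.4 MPa.
Hoop stress σ_h = pD/(2t), so t = pD/(2σ_allow) = 8.36×476/(2×271.4) = 7.330 mm.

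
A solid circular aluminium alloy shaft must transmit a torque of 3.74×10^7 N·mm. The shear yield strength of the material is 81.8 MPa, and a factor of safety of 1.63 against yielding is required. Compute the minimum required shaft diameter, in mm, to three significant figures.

Allowable shear stress τ_allow = 81.8/1.63 = 50.18 MPa.
For a solid shaft τ = 16T/(πd³), so d³ = 16T/(π τ_allow) = 16×3.7400×10^7/(π×50.18) = 3.796×10^6 mm³.
d = (3.796×10^6)^(1/3) = 156.0 mm.

d = 156 mm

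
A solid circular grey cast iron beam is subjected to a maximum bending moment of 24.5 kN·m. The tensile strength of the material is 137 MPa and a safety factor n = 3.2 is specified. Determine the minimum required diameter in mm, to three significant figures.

d = 180 mm

σ_allow = 137/3.2 = 42.81 MPa.
For a solid circular section σ = 32M/(πd³), so d³ = 32M/(π σ_allow) = 32×2.4500×10^7/(π×42.81) = 5.829×10^6 mm³.
d = 180.0 mm.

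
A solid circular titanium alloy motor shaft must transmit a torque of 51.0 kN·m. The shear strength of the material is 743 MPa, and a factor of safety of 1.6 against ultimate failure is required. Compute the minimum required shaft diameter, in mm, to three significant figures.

d = 82.4 mm

Allowable shear stress τ_allow = 743/1.6 = 464.4 MPa.
For a solid shaft τ = 16T/(πd³), so d³ = 16T/(π τ_allow) = 16×5.1000×10^7/(π×464.4) = 559300 mm³.
d = (559300)^(1/3) = 82.39 mm.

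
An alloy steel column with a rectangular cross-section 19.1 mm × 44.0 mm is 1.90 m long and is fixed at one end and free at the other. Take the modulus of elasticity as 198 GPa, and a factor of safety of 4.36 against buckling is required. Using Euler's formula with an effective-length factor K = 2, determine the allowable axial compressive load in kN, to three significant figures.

Buckling occurs about the weak axis: I_min = h·b³/12 = 44.0×19.1³/12 = 25550 mm⁴ (b = 19.1 mm is the smaller dimension).
Effective length L_e = KL = 2×1.90 m = 3800 mm.
Euler critical load P_cr = π²EI/L_e² = π²×198000×25550/3800² = 3458 N.
P_allow = P_cr/n = 3458/4.36 = 793.0 N.

P_allow = 0.793 kN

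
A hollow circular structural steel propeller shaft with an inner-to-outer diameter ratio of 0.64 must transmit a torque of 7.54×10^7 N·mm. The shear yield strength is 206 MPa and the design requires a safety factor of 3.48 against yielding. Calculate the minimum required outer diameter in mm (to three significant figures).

d_o = 198 mm

τ_allow = 206/3.48 = 59.20 MPa.
For a hollow shaft τ = 16T/[πd_o³(1−k⁴)] with k = 0.64, so 1−k⁴ = 0.8322.
d_o³ = 16T/[π τ_allow (1−k⁴)] = 16×7.5400×10^7/(π×59.20×0.8322) = 7.795×10^6 mm³.
d_o = 198.3 mm.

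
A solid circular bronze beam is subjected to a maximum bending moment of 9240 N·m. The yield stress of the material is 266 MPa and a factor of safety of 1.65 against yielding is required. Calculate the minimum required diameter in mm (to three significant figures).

d = 83.6 mm

σ_allow = 266/1.65 = 161.2 MPa.
For a solid circular section σ = 32M/(πd³), so d³ = 32M/(π σ_allow) = 32×9240000/(π×161.2) = 583800 mm³.
d = 83.58 mm.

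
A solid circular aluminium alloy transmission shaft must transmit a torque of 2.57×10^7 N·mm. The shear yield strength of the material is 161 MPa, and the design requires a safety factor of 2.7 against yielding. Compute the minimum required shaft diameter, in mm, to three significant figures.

d = 130 mm

Allowable shear stress τ_allow = 161/2.7 = 59.63 MPa.
For a solid shaft τ = 16T/(πd³), so d³ = 16T/(π τ_allow) = 16×2.5700×10^7/(π×59.63) = 2.195×10^6 mm³.
d = (2.195×10^6)^(1/3) = 130.0 mm.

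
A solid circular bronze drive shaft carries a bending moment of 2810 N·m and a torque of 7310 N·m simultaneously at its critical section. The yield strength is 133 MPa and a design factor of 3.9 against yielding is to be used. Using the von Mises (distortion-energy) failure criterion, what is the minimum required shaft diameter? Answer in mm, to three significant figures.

σ_allow = σ_y/n = 133/3.9 = 34.10 MPa.
For a solid shaft σ_b = 32M/(πd³) and τ = 16T/(πd³), so the von Mises stress is σ' = (16/πd³)·√(4M²+3T²).
√(4M²+3T²) = √(4×(2.810×10^6)² + 3×(7.310×10^6)²) = 1.385×10^7 N·mm.
d³ = 16×1.385×10^7/(π×34.10) = 2.069×10^6 mm³.
d = 127.4 mm.

d = 127 mm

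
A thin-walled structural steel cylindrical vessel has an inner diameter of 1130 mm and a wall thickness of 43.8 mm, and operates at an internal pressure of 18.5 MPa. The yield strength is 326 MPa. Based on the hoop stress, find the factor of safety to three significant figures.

n = 1.37

σ_h = pD/(2t) = 18.5×1130/(2×43.8) = 238.6 MPa.
n = 326/238.6 = 1.366.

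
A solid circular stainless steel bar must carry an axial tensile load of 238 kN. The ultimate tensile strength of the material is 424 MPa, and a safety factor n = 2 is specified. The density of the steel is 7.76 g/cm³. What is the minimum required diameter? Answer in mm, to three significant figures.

Allowable stress σ_allow = 424/2 = 212.0 MPa.
Required area A = F/σ_allow = 238000/212.0 = 1123 mm².
A = πd²/4 → d = √(4A/π) = 37.81 mm.

d = 37.8 mm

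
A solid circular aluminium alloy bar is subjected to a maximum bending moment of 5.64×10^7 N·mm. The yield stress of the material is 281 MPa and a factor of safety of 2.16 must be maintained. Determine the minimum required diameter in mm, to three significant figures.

d = 164 mm

σ_allow = 281/2.16 = 130.1 MPa.
For a solid circular section σ = 32M/(πd³), so d³ = 32M/(π σ_allow) = 32×5.6400×10^7/(π×130.1) = 4.416×10^6 mm³.
d = 164.1 mm.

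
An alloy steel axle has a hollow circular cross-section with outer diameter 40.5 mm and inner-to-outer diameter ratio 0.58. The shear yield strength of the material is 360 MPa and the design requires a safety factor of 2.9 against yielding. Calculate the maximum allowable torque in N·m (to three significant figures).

τ_allow = 360/2.9 = 124.1 MPa.
For a hollow shaft T_allow = τ_allow·πd_o³(1−k⁴)/16 with 1−k⁴ = 0.8868, so πd_o³(1−k⁴)/16 = 11570 mm³.
T_allow = 124.1×11570 = 1.436×10^6 N·mm = 1436 N·m.

T_allow = 1440 N·m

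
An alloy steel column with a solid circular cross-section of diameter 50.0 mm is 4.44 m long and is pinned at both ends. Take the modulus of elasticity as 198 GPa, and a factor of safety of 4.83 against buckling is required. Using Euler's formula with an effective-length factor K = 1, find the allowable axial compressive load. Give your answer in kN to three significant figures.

I = πd⁴/64 = π×50.0⁴/64 = 306800 mm⁴.
Effective length L_e = KL = 1×4.44 m = 4440 mm.
Euler critical load P_cr = π²EI/L_e² = π²×198000×306800/4440² = 30410 N.
P_allow = P_cr/n = 30410/4.83 = 6297 N.

P_allow = 6.30 kN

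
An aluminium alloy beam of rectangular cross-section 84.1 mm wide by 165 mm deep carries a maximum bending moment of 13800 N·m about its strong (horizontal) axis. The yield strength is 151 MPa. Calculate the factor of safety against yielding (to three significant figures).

n = 4.18

Section modulus S = bh²/6 = 84.1×165²/6 = 381600 mm³.
σ = M/S = 1.3800×10^7/381600 = 36.16 MPa.
n = 151/36.16 = 4.176.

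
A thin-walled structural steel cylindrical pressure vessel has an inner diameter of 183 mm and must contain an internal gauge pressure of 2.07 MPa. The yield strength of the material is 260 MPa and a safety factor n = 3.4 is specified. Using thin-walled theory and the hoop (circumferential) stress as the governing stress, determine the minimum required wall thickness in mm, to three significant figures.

t = 2.48 mm

σ_allow = 260/3.4 = 76.47 MPa.
Hoop stress σ_h = pD/(2t), so t = pD/(2σ_allow) = 2.07×183/(2×76.47) = 2.477 mm.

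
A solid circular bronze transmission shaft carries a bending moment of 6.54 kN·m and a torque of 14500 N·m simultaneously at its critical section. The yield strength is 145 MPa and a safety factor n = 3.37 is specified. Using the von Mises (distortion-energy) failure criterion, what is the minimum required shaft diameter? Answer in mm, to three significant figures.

σ_allow = σ_y/n = 145/3.37 = 43.03 MPa.
For a solid shaft σ_b = 32M/(πd³) and τ = 16T/(πd³), so the von Mises stress is σ' = (16/πd³)·√(4M²+3T²).
√(4M²+3T²) = √(4×(6.540×10^6)² + 3×(1.450×10^7)²) = 2.832×10^7 N·mm.
d³ = 16×2.832×10^7/(π×43.03) = 3.352×10^6 mm³.
d = 149.7 mm.

d = 150 mm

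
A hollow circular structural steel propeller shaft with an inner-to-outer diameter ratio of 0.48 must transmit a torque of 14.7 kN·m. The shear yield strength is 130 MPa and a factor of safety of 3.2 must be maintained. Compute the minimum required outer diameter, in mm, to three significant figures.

τ_allow = 130/3.2 = 40.62 MPa.
For a hollow shaft τ = 16T/[πd_o³(1−k⁴)] with k = 0.48, so 1−k⁴ = 0.9469.
d_o³ = 16T/[π τ_allow (1−k⁴)] = 16×1.4700×10^7/(π×40.62×0.9469) = 1.946×10^6 mm³.
d_o = 124.9 mm.

d_o = 125 mm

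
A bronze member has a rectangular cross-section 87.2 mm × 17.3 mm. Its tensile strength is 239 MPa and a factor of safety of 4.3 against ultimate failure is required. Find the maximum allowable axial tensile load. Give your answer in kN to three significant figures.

σ_allow = 239/4.3 = 55.58 MPa.
A = 87.2×17.3 = 1509 mm².
F_allow = σ_allow × A = 55.58×1509 = 83850 N.

F_allow = 83.8 kN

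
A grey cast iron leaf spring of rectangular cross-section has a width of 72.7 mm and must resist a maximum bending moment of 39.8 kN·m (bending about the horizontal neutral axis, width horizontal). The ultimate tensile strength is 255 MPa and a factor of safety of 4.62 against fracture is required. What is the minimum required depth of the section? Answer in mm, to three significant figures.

σ_allow = 255/4.62 = 55.19 MPa.
For a rectangular section σ = 6M/(bh²), so h² = 6M/(b σ_allow) = 6×3.9800×10^7/(72.7×55.19) = 59510 mm².
h = 244.0 mm.

h = 244 mm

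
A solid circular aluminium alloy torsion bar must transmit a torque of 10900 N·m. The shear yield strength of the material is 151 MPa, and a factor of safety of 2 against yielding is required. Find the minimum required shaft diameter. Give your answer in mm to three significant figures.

Allowable shear stress τ_allow = 151/2 = 75.50 MPa.
For a solid shaft τ = 16T/(πd³), so d³ = 16T/(π τ_allow) = 16×1.0900×10^7/(π×75.50) = 735300 mm³.
d = (735300)^(1/3) = 90.26 mm.

d = 90.3 mm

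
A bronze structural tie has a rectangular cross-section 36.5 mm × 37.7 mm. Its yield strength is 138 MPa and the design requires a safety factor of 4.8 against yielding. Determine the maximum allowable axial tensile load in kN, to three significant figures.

σ_allow = 138/4.8 = 28.75 MPa.
A = 36.5×37.7 = 1376 mm².
F_allow = σ_allow × A = 28.75×1376 = 39560 N.

F_allow = 39.6 kN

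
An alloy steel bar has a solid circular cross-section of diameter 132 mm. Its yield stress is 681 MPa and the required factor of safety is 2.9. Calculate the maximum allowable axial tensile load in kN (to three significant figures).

σ_allow = 681/2.9 = 234.8 MPa.
A = πd²/4 = π×132²/4 = 13680 mm².
F_allow = σ_allow × A = 234.8×13680 = 3.214×10^6 N.

F_allow = 3210 kN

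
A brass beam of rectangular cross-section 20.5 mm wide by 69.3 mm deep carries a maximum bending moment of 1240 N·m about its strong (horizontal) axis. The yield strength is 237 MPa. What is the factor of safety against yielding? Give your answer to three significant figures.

Section modulus S = bh²/6 = 20.5×69.3²/6 = 16410 mm³.
σ = M/S = 1240000/16410 = 75.57 MPa.
n = 237/75.57 = 3.136.

n = 3.14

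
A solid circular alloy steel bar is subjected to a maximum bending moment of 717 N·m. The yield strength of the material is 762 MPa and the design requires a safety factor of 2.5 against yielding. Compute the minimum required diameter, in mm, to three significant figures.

d = 28.8 mm

σ_allow = 762/2.5 = 304.8 MPa.
For a solid circular section σ = 32M/(πd³), so d³ = 32M/(π σ_allow) = 32×717000/(π×304.8) = 23960 mm³.
d = 28.83 mm.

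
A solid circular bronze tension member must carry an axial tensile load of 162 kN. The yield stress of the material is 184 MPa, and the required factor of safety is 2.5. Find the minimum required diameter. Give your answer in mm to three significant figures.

Allowable stress σ_allow = 184/2.5 = 73.60 MPa.
Required area A = F/σ_allow = 162000/73.60 = 2201 mm².
A = πd²/4 → d = √(4A/π) = 52.94 mm.

d = 52.9 mm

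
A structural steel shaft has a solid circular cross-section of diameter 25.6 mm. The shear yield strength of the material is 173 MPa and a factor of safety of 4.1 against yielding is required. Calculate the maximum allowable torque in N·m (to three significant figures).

T_allow = 139 N·m

τ_allow = 173/4.1 = 42.20 MPa.
For a solid shaft T_allow = τ_allow·πd³/16; πd³/16 = π×25.6³/16 = 3294 mm³.
T_allow = 42.20×3294 = 139000 N·mm = 139.0 N·m.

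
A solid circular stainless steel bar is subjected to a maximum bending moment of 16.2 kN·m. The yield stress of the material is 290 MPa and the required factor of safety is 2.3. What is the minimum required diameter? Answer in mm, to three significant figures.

d = 109 mm

σ_allow = 290/2.3 = 126.1 MPa.
For a solid circular section σ = 32M/(πd³), so d³ = 32M/(π σ_allow) = 32×1.6200×10^7/(π×126.1) = 1.309×10^6 mm³.
d = 109.4 mm.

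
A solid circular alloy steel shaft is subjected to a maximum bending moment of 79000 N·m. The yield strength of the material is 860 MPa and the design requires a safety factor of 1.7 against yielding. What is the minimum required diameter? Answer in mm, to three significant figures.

σ_allow = 860/1.7 = 505.9 MPa.
For a solid circular section σ = 32M/(πd³), so d³ = 32M/(π σ_allow) = 32×7.9000×10^7/(π×505.9) = 1.591×10^6 mm³.
d = 116.7 mm.

d = 117 mm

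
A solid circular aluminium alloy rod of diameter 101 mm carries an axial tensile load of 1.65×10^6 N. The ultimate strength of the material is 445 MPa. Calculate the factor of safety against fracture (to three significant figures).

A = πd²/4 = 8012 mm².
σ = F/A = 1650000/8012 = 205.9 MPa.
n = 445/205.9 = 2.161.

n = 2.16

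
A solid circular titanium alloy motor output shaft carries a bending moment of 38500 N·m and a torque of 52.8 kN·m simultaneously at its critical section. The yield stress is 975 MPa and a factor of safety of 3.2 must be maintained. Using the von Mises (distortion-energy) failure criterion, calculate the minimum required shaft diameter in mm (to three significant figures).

d = 126 mm

σ_allow = σ_y/n = 975/3.2 = 304.7 MPa.
For a solid shaft σ_b = 32M/(πd³) and τ = 16T/(πd³), so the von Mises stress is σ' = (16/πd³)·√(4M²+3T²).
√(4M²+3T²) = √(4×(3.850×10^7)² + 3×(5.280×10^7)²) = 1.196×10^8 N·mm.
d³ = 16×1.196×10^8/(π×304.7) = 1.998×10^6 mm³.
d = 126.0 mm.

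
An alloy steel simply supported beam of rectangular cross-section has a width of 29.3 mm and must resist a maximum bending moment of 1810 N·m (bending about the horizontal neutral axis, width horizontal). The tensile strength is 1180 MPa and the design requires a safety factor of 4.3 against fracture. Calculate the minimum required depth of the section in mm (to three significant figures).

σ_allow = 1180/4.3 = 274.4 MPa.
For a rectangular section σ = 6M/(bh²), so h² = 6M/(b σ_allow) = 6×1810000/(29.3×274.4) = 1351 mm².
h = 36.75 mm.

h = 36.8 mm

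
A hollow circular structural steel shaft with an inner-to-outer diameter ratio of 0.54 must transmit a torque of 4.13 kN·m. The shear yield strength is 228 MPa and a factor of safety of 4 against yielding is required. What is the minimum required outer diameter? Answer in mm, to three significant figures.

d_o = 73.9 mm

τ_allow = 228/4 = 57.00 MPa.
For a hollow shaft τ = 16T/[πd_o³(1−k⁴)] with k = 0.54, so 1−k⁴ = 0.9150.
d_o³ = 16T/[π τ_allow (1−k⁴)] = 16×4130000/(π×57.00×0.9150) = 403300 mm³.
d_o = 73.88 mm.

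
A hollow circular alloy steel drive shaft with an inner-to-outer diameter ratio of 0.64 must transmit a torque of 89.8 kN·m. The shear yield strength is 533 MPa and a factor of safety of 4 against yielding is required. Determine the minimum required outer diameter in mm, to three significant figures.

τ_allow = 533/4 = 133.2 MPa.
For a hollow shaft τ = 16T/[πd_o³(1−k⁴)] with k = 0.64, so 1−k⁴ = 0.8322.
d_o³ = 16T/[π τ_allow (1−k⁴)] = 16×8.9800×10^7/(π×133.2×0.8322) = 4.124×10^6 mm³.
d_o = 160.4 mm.

d_o = 160 mm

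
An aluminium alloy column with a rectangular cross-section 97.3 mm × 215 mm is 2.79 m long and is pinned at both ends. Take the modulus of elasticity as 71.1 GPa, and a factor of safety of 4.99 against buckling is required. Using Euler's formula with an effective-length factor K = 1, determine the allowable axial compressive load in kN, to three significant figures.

Buckling occurs about the weak axis: I_min = h·b³/12 = 215×97.3³/12 = 1.650×10^7 mm⁴ (b = 97.3 mm is the smaller dimension).
Effective length L_e = KL = 1×2.79 m = 2790 mm.
Euler critical load P_cr = π²EI/L_e² = π²×71100×1.650×10^7/2790² = 1.488×10^6 N.
P_allow = P_cr/n = 1.488×10^6/4.99 = 298200 N.

P_allow = 298 kN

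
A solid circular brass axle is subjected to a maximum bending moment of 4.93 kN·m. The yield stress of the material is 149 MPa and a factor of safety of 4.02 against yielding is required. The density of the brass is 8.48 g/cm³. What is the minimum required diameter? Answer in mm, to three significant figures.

d = 111 mm

σ_allow = 149/4.02 = 37.06 MPa.
For a solid circular section σ = 32M/(πd³), so d³ = 32M/(π σ_allow) = 32×4930000/(π×37.06) = 1.355×10^6 mm³.
d = 110.7 mm.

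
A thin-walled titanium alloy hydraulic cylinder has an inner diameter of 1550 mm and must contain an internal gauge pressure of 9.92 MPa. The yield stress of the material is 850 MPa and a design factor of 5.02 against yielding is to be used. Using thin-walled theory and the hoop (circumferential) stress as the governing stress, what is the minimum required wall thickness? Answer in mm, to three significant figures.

σ_allow = 850/5.02 = 169.3 MPa.
Hoop stress σ_h = pD/(2t), so t = pD/(2σ_allow) = 9.92×1550/(2×169.3) = 45.40 mm.

t = 45.4 mm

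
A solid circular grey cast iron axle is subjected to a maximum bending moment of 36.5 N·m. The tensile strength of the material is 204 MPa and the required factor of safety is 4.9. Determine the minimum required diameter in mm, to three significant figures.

σ_allow = 204/4.9 = 41.63 MPa.
For a solid circular section σ = 32M/(πd³), so d³ = 32M/(π σ_allow) = 32×36500/(π×41.63) = 8930 mm³.
d = 20.75 mm.

d = 20.7 mm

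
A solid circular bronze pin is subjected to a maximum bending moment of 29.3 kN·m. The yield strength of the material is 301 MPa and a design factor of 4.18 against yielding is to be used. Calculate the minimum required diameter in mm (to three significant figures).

d = 161 mm

σ_allow = 301/4.18 = 72.01 MPa.
For a solid circular section σ = 32M/(πd³), so d³ = 32M/(π σ_allow) = 32×2.9300×10^7/(π×72.01) = 4.145×10^6 mm³.
d = 160.6 mm.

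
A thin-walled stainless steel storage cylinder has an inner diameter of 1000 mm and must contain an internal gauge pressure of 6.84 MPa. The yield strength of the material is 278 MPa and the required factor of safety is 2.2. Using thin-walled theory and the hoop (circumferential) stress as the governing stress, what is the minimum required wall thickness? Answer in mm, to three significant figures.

σ_allow = 278/2.2 = 126.4 MPa.
Hoop stress σ_h = pD/(2t), so t = pD/(2σ_allow) = 6.84×1000/(2×126.4) = 27.06 mm.

t = 27.1 mm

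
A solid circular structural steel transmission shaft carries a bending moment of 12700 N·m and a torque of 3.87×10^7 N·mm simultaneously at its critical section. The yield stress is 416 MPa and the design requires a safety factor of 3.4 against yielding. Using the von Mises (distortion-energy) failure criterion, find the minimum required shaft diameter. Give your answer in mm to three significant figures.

d = 144 mm

σ_allow = σ_y/n = 416/3.4 = 122.4 MPa.
For a solid shaft σ_b = 32M/(πd³) and τ = 16T/(πd³), so the von Mises stress is σ' = (16/πd³)·√(4M²+3T²).
√(4M²+3T²) = √(4×(1.270×10^7)² + 3×(3.870×10^7)²) = 7.168×10^7 N·mm.
d³ = 16×7.168×10^7/(π×122.4) = 2.984×10^6 mm³.
d = 144.0 mm.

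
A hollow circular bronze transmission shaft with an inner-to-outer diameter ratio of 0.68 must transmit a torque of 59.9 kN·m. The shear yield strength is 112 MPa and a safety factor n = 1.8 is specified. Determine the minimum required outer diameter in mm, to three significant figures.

d_o = 184 mm

τ_allow = 112/1.8 = 62.22 MPa.
For a hollow shaft τ = 16T/[πd_o³(1−k⁴)] with k = 0.68, so 1−k⁴ = 0.7862.
d_o³ = 16T/[π τ_allow (1−k⁴)] = 16×5.9900×10^7/(π×62.22×0.7862) = 6.236×10^6 mm³.
d_o = 184.1 mm.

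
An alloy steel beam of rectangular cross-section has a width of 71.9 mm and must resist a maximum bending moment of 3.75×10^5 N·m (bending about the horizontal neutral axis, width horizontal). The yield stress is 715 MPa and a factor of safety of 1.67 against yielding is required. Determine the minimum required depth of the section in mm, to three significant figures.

σ_allow = 715/1.67 = 428.1 MPa.
For a rectangular section σ = 6M/(bh²), so h² = 6M/(b σ_allow) = 6×3.7500×10^8/(71.9×428.1) = 73090 mm².
h = 270.4 mm.

h = 270 mm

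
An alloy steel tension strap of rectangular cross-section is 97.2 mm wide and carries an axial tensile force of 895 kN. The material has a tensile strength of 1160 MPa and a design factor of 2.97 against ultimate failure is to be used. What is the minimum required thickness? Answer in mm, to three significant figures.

σ_allow = 1160/2.97 = 390.6 MPa.
Required area A = F/σ_allow = 895000/390.6 = 2292 mm².
t = A/w = 2292/97.2 = 23.58 mm.

t = 23.6 mm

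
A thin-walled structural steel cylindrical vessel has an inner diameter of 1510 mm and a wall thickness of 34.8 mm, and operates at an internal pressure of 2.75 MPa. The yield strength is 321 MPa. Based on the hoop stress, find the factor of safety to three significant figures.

n = 5.38

σ_h = pD/(2t) = 2.75×1510/(2×34.8) = 59.66 MPa.
n = 321/59.66 = 5.380.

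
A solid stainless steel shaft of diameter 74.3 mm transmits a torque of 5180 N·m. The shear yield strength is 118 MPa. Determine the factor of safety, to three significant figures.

τ = 16T/(πd³) = 16×5180000/(π×74.3³) = 64.32 MPa.
n = τ_limit/τ = 118/64.32 = 1.835.

n = 1.83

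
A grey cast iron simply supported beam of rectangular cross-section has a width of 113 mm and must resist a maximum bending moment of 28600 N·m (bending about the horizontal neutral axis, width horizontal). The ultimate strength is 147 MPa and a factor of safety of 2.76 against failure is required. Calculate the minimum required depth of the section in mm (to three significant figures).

σ_allow = 147/2.76 = 53.26 MPa.
For a rectangular section σ = 6M/(bh²), so h² = 6M/(b σ_allow) = 6×2.8600×10^7/(113×53.26) = 28510 mm².
h = 168.9 mm.

h = 169 mm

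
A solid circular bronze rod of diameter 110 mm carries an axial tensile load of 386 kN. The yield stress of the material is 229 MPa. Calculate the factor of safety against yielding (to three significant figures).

n = 5.64

A = πd²/4 = 9503 mm².
σ = F/A = 386000/9503 = 40.62 MPa.
n = 229/40.62 = 5.638.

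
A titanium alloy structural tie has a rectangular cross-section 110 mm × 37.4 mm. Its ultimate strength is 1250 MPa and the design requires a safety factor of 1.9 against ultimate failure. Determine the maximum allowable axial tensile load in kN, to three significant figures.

σ_allow = 1250/1.9 = 657.9 MPa.
A = 110×37.4 = 4114 mm².
F_allow = σ_allow × A = 657.9×4114 = 2.707×10^6 N.

F_allow = 2710 kN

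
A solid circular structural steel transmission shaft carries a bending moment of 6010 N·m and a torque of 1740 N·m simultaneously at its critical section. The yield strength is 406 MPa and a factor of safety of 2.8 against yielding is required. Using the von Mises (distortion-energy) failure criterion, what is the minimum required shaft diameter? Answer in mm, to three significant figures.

d = 75.8 mm

σ_allow = σ_y/n = 406/2.8 = 145.0 MPa.
For a solid shaft σ_b = 32M/(πd³) and τ = 16T/(πd³), so the von Mises stress is σ' = (16/πd³)·√(4M²+3T²).
√(4M²+3T²) = √(4×(6.010×10^6)² + 3×(1.740×10^6)²) = 1.239×10^7 N·mm.
d³ = 16×1.239×10^7/(π×145.0) = 435300 mm³.
d = 75.78 mm.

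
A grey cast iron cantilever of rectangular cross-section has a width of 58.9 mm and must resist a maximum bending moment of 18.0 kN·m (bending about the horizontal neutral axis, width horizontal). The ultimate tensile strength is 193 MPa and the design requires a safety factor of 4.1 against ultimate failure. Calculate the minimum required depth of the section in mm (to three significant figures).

σ_allow = 193/4.1 = 47.07 MPa.
For a rectangular section σ = 6M/(bh²), so h² = 6M/(b σ_allow) = 6×1.8000×10^7/(58.9×47.07) = 38950 mm².
h = 197.4 mm.

h = 197 mm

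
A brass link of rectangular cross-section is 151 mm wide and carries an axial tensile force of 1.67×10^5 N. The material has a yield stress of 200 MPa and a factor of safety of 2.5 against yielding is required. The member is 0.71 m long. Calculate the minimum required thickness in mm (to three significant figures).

σ_allow = 200/2.5 = 80.00 MPa.
Required area A = F/σ_allow = 167000/80.00 = 2088 mm².
t = A/w = 2088/151 = 13.82 mm.

t = 13.8 mm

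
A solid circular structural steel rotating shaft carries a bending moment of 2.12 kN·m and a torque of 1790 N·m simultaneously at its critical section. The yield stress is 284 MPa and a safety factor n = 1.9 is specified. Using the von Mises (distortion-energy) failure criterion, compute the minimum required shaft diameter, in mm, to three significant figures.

d = 56.4 mm

σ_allow = σ_y/n = 284/1.9 = 149.5 MPa.
For a solid shaft σ_b = 32M/(πd³) and τ = 16T/(πd³), so the von Mises stress is σ' = (16/πd³)·√(4M²+3T²).
√(4M²+3T²) = √(4×(2.120×10^6)² + 3×(1.790×10^6)²) = 5.253×10^6 N·mm.
d³ = 16×5.253×10^6/(π×149.5) = 179000 mm³.
d = 56.35 mm.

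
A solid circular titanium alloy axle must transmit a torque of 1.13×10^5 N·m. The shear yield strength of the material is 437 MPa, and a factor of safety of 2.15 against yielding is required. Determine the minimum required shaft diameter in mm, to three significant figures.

d = 141 mm

Allowable shear stress τ_allow = 437/2.15 = 203.3 MPa.
For a solid shaft τ = 16T/(πd³), so d³ = 16T/(π τ_allow) = 16×1.1300×10^8/(π×203.3) = 2.831×10^6 mm³.
d = (2.831×10^6)^(1/3) = 141.5 mm.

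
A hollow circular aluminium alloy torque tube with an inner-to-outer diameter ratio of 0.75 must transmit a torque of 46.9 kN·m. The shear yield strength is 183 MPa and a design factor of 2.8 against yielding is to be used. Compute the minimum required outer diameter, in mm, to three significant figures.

d_o = 175 mm

τ_allow = 183/2.8 = 65.36 MPa.
For a hollow shaft τ = 16T/[πd_o³(1−k⁴)] with k = 0.75, so 1−k⁴ = 0.6836.
d_o³ = 16T/[π τ_allow (1−k⁴)] = 16×4.6900×10^7/(π×65.36×0.6836) = 5.346×10^6 mm³.
d_o = 174.9 mm.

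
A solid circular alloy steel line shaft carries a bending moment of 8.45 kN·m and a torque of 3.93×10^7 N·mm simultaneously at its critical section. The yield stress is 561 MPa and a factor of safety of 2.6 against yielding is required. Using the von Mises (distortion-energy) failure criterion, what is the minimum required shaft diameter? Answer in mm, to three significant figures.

σ_allow = σ_y/n = 561/2.6 = 215.8 MPa.
For a solid shaft σ_b = 32M/(πd³) and τ = 16T/(πd³), so the von Mises stress is σ' = (16/πd³)·√(4M²+3T²).
√(4M²+3T²) = √(4×(8.450×10^6)² + 3×(3.930×10^7)²) = 7.014×10^7 N·mm.
d³ = 16×7.014×10^7/(π×215.8) = 1.655×10^6 mm³.
d = 118.3 mm.

d = 118 mm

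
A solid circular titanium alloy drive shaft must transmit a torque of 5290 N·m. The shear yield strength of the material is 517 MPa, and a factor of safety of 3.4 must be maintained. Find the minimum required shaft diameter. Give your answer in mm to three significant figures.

d = 56.2 mm

Allowable shear stress τ_allow = 517/3.4 = 152.1 MPa.
For a solid shaft τ = 16T/(πd³), so d³ = 16T/(π τ_allow) = 16×5290000/(π×152.1) = 177200 mm³.
d = (177200)^(1/3) = 56.17 mm.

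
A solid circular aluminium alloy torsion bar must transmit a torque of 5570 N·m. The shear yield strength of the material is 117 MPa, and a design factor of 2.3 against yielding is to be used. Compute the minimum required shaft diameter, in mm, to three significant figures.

d = 82.3 mm

Allowable shear stress τ_allow = 117/2.3 = 50.87 MPa.
For a solid shaft τ = 16T/(πd³), so d³ = 16T/(π τ_allow) = 16×5570000/(π×50.87) = 557700 mm³.
d = (557700)^(1/3) = 82.31 mm.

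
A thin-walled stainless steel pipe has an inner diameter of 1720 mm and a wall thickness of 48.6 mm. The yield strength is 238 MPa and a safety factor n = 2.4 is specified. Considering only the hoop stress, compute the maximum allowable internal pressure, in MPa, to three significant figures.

p_allow = 5.60 MPa

σ_allow = 238/2.4 = 99.17 MPa.
σ_h = pD/(2t) → p_allow = 2σ_allow t/D = 2×99.17×48.6/1720 = 5.604 MPa.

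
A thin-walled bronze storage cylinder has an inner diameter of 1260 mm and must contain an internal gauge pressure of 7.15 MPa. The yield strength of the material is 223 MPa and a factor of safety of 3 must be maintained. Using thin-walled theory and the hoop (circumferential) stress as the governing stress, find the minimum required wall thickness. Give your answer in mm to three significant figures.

σ_allow = 223/3 = 74.33 MPa.
Hoop stress σ_h = pD/(2t), so t = pD/(2σ_allow) = 7.15×1260/(2×74.33) = 60.60 mm.

t = 60.6 mm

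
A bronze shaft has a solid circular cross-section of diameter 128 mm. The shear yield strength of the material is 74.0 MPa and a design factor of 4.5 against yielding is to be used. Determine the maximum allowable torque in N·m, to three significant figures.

T_allow = 6770 N·m

τ_allow = 74.0/4.5 = 16.44 MPa.
For a solid shaft T_allow = τ_allow·πd³/16; πd³/16 = π×128³/16 = 411800 mm³.
T_allow = 16.44×411800 = 6.771×10^6 N·mm = 6771 N·m.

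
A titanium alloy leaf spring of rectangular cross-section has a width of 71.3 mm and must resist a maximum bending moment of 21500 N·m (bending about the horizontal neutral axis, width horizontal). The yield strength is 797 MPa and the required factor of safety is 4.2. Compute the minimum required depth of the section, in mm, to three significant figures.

σ_allow = 797/4.2 = 189.8 MPa.
For a rectangular section σ = 6M/(bh²), so h² = 6M/(b σ_allow) = 6×2.1500×10^7/(71.3×189.8) = 9534 mm².
h = 97.64 mm.

h = 97.6 mm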